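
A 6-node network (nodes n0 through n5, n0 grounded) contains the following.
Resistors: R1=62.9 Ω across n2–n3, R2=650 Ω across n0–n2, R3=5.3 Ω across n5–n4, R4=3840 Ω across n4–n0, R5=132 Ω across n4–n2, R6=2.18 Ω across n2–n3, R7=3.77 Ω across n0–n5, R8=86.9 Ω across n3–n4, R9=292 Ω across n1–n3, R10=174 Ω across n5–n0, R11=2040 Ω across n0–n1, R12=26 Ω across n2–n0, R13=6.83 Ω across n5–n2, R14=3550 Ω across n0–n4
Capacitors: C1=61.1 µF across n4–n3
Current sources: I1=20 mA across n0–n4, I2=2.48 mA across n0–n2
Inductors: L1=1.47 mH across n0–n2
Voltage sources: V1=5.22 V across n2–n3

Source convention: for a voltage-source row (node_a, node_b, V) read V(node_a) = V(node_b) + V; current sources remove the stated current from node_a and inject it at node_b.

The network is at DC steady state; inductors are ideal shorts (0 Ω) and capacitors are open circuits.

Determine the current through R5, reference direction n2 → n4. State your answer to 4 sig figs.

0.002030 A

Element admittances at DC:
  Y(R1) = 0.01590 S between n2,n3
  Y(R2) = 0.001538 S between n0,n2
  Y(R3) = 0.1887 S between n5,n4
  Y(R4) = 0.0002604 S between n4,n0
  Y(R5) = 0.007576 S between n4,n2
  Y(R6) = 0.4587 S between n2,n3
  Y(C1) = 0.000 S between n4,n3
  Y(R7) = 0.2653 S between n0,n5
  Y(R8) = 0.01151 S between n3,n4
  Y(R9) = 0.003425 S between n1,n3
  Y(R10) = 0.005747 S between n5,n0
  I1: injects 0.02 A into n4 (from n0)
  L1: short n0↔n2 (DC inductor)
  Y(R11) = 0.0004902 S between n0,n1
  I2: injects 0.00248 A into n2 (from n0)
  Y(R12) = 0.03846 S between n2,n0
  Y(R13) = 0.1464 S between n5,n2
  Y(R14) = 0.0002817 S between n0,n4
  V1: constraint V(n2)−V(n3) = 5.22
Assemble and solve the 7×7 MNA system:
  V(n1)=-4.566  V(n2)=0.000  V(n3)=-5.220  V(n4)=-0.2679  V(n5)=-0.08340
  i(L1)=-0.04746  i(V1)=-2.537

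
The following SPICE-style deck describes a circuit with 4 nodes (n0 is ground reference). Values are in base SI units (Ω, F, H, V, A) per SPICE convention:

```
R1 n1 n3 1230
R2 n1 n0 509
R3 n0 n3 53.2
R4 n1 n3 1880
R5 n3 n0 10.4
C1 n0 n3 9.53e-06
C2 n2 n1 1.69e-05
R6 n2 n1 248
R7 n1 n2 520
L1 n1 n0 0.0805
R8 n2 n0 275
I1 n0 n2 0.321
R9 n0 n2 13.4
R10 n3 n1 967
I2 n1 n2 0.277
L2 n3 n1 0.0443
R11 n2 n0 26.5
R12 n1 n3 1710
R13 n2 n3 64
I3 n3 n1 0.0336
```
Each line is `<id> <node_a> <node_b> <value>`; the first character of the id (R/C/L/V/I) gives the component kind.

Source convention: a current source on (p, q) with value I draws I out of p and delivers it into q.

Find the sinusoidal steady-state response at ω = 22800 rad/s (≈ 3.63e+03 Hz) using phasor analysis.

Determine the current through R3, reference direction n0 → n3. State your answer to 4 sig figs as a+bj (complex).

-0.0005526+0.0009830j A

Element admittances at ω=22800 rad/s:
  Y(R1) = 0.0008130+0.000j S between n1,n3
  Y(R2) = 0.001965+0.000j S between n1,n0
  Y(R3) = 0.01880+0.000j S between n0,n3
  Y(R4) = 0.0005319+0.000j S between n1,n3
  Y(R5) = 0.09615+0.000j S between n3,n0
  Y(C1) = 0.000+0.2173j S between n0,n3
  Y(C2) = 0.000+0.3853j S between n2,n1
  Y(R6) = 0.004032+0.000j S between n2,n1
  Y(R7) = 0.001923+0.000j S between n1,n2
  Y(L1) = 0.000-0.0005448j S between n1,n0
  Y(R8) = 0.003636+0.000j S between n2,n0
  I1: injects 0.321 A into n2 (from n0)
  Y(R9) = 0.07463+0.000j S between n0,n2
  Y(R10) = 0.001034+0.000j S between n3,n1
  I2: injects 0.277 A into n2 (from n1)
  Y(L2) = 0.000-0.0009901j S between n3,n1
  Y(R11) = 0.03774+0.000j S between n2,n0
  Y(R12) = 0.0005848+0.000j S between n1,n3
  Y(R13) = 0.01562+0.000j S between n2,n3
  I3: injects 0.0336 A into n1 (from n3)
Assemble and solve the 3×3 MNA system:
  V(n1)=2.584+0.6648j  V(n2)=2.593-0.002363j  V(n3)=0.02940-0.05230j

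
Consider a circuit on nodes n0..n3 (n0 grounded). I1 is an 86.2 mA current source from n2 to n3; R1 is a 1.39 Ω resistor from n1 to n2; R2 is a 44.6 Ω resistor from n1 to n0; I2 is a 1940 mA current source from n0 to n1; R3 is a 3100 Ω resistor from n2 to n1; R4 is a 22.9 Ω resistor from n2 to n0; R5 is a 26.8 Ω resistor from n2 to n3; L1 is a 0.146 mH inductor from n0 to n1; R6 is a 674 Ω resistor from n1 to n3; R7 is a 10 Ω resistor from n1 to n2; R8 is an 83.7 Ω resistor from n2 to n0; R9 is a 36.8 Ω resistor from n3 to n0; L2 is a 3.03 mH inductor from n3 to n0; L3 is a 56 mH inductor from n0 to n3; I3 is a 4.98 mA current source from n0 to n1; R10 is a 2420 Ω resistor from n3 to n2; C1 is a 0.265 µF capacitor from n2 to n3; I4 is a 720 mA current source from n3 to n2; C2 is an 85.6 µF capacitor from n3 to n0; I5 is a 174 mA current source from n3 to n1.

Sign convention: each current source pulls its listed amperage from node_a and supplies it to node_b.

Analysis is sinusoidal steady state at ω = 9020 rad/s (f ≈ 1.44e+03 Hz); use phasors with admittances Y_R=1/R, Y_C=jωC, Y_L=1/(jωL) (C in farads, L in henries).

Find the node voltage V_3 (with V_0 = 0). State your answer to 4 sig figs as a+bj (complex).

0.07777+1.057j V

MNA unknowns: 3 node voltages V₁..V_3
I1: z[2]−=0.0862, z[3]+=0.0862
R1: Y=0.7194+0.000j on G[1,2]
R2: Y=0.02242+0.000j on G[1,0]
I2: z[0]−=1.94, z[1]+=1.94
R3: Y=0.0003226+0.000j on G[2,1]
R4: Y=0.04367+0.000j on G[2,0]
R5: Y=0.03731+0.000j on G[2,3]
L1: Y=0.000-0.7593j on G[0,1]
R6: Y=0.001484+0.000j on G[1,3]
R7: Y=0.1000+0.000j on G[1,2]
R8: Y=0.01195+0.000j on G[2,0]
R9: Y=0.02717+0.000j on G[3,0]
L2: Y=0.000-0.03659j on G[3,0]
L3: Y=0.000-0.001980j on G[0,3]
I3: z[0]−=0.00498, z[1]+=0.00498
R10: Y=0.0004132+0.000j on G[3,2]
C1: Y=0.000+0.002390j on G[2,3]
I4: z[3]−=0.72, z[2]+=0.72
C2: Y=0.000+0.7721j on G[3,0]
I5: z[3]−=0.174, z[1]+=0.174
solve → V1=0.4481+3.486j, V2=1.105+3.171j, V3=0.07777+1.057j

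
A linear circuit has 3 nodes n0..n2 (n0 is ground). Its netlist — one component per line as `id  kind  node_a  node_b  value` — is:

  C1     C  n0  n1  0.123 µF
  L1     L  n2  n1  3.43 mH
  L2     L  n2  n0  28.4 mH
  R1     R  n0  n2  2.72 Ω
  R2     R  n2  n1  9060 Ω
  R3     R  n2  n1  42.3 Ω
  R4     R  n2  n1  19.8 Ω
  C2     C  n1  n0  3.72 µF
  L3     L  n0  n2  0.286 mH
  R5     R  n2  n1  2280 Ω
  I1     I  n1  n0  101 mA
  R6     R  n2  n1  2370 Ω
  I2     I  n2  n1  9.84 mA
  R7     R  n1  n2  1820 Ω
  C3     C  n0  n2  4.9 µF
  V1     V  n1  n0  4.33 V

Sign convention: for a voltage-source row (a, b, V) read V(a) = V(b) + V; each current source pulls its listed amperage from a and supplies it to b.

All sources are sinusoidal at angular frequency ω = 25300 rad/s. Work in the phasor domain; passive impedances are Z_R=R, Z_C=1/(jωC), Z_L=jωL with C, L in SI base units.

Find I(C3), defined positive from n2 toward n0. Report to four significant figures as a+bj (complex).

0.008480+0.08939j A

Element admittances at ω=25300 rad/s:
  Y(C1) = 0.000+0.003112j S between n0,n1
  Y(L1) = 0.000-0.01152j S between n2,n1
  Y(L2) = 0.000-0.001392j S between n2,n0
  Y(R1) = 0.3676+0.000j S between n0,n2
  Y(R2) = 0.0001104+0.000j S between n2,n1
  Y(R3) = 0.02364+0.000j S between n2,n1
  Y(R4) = 0.05051+0.000j S between n2,n1
  Y(C2) = 0.000+0.09412j S between n1,n0
  Y(L3) = 0.000-0.1382j S between n0,n2
  Y(R5) = 0.0004386+0.000j S between n2,n1
  I1: injects 0.101 A into n0 (from n1)
  Y(R6) = 0.0004219+0.000j S between n2,n1
  I2: injects 0.00984 A into n1 (from n2)
  Y(R7) = 0.0005495+0.000j S between n1,n2
  Y(C3) = 0.000+0.1240j S between n0,n2
  V1: constraint V(n1)−V(n0) = 4.33
Assemble and solve the 3×3 MNA system:
  V(n1)=4.330+0.000j  V(n2)=0.7211-0.06840j
  i(V1)=-0.3650-0.3846j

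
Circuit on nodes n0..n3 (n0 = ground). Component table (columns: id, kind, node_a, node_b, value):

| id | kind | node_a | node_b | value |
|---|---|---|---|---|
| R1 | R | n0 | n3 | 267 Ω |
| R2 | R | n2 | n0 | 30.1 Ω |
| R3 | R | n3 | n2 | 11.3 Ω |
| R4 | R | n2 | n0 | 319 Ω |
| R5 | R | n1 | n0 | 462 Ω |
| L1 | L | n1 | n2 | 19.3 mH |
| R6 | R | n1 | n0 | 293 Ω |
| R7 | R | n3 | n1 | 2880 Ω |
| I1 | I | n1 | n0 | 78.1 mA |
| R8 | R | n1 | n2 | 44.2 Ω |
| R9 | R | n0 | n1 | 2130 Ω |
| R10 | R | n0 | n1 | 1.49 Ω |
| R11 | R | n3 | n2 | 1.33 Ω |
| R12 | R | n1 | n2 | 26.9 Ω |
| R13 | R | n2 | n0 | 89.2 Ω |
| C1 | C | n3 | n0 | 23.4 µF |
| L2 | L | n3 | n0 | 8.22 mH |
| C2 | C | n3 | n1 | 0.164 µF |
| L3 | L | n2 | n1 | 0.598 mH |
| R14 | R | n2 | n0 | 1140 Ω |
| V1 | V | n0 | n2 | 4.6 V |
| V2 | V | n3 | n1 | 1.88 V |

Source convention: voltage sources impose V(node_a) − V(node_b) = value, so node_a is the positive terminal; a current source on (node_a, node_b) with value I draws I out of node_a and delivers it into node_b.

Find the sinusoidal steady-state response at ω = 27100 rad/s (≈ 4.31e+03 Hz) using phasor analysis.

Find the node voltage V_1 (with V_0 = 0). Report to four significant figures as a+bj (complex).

-3.434+0.6657j V

MNA unknowns: 3 node voltages V₁..V_3 plus 2 source currents (V1, V2)
R1: Y=0.003745+0.000j on G[0,3]
R2: Y=0.03322+0.000j on G[2,0]
R3: Y=0.08850+0.000j on G[3,2]
R4: Y=0.003135+0.000j on G[2,0]
R5: Y=0.002165+0.000j on G[1,0]
L1: Y=0.000-0.001912j on G[1,2]
R6: Y=0.003413+0.000j on G[1,0]
R7: Y=0.0003472+0.000j on G[3,1]
I1: z[1]−=0.0781, z[0]+=0.0781
R8: Y=0.02262+0.000j on G[1,2]
R9: Y=0.0004695+0.000j on G[0,1]
R10: Y=0.6711+0.000j on G[0,1]
R11: Y=0.7519+0.000j on G[3,2]
R12: Y=0.03717+0.000j on G[1,2]
R13: Y=0.01121+0.000j on G[2,0]
C1: Y=0.000+0.6341j on G[3,0]
L2: Y=0.000-0.004489j on G[3,0]
C2: Y=0.000+0.004444j on G[3,1]
L3: Y=0.000-0.06171j on G[2,1]
R14: Y=0.0008772+0.000j on G[2,0]
V1: row V0−V2=4.6, i_V1 at 0,2
V2: row V3−V1=1.88, i_V2 at 3,1
solve → V1=-3.434+0.6657j, V2=-4.600+0.000j, V3=-1.554+0.6657j
aux → i_V1=-2.895-0.5250j, i_V2=-2.136+0.4080j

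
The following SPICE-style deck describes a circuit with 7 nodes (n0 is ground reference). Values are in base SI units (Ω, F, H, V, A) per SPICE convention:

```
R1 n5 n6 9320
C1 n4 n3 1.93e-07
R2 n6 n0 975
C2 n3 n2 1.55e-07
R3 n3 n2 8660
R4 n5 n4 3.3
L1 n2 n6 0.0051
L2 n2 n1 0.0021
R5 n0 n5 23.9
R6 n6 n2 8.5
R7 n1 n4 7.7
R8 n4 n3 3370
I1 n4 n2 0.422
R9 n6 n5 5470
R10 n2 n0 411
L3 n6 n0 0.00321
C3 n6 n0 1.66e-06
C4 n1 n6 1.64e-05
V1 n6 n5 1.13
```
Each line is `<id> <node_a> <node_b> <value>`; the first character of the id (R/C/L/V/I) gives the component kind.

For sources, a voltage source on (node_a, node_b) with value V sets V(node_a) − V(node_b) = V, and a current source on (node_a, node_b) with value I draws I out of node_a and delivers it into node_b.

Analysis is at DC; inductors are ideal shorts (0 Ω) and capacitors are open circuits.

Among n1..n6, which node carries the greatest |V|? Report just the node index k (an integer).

Apply KCL at each of the 6 non-ground nodes and solve the resulting linear system.
Node n1: branches {L2, R7, C4} → V_1 = 0.000
Node n2: branches {C2, R3, L1, L2, R6, I1, R10} → V_2 = 0.000
Node n3: branches {C1, C2, R3, R8} → V_3 = -1.271
Node n4: branches {C1, R4, R7, R8, I1} → V_4 = -1.765
Node n5: branches {R1, R4, R5, R9, V1} → V_5 = -1.130
Node n6: branches {R1, R2, L1, R6, R9, L3, C3, C4, V1} → V_6 = 0.000
Source currents: i(L1)=0.1926, i(L2)=0.2293, i(L3)=0.04728, i(V1)=0.1450

4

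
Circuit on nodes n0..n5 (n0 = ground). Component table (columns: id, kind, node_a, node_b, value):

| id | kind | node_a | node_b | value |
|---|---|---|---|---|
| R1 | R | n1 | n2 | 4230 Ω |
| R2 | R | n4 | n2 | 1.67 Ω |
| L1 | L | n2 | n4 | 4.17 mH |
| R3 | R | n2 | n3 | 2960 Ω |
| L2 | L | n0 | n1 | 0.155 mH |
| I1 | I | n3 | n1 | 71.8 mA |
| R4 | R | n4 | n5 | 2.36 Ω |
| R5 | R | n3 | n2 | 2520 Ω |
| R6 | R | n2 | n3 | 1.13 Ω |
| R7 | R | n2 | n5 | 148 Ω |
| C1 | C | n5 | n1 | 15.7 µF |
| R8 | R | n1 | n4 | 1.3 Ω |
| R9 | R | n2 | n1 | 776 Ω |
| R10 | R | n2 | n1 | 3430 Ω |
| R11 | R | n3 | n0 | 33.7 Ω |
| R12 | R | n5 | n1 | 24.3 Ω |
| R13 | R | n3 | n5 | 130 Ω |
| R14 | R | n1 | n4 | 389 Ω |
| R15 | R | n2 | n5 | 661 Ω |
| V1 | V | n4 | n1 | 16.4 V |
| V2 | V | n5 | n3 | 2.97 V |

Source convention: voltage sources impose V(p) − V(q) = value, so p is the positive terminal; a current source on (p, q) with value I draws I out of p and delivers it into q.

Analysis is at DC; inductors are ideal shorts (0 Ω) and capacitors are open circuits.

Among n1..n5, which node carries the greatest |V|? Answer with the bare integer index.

5

MNA unknowns: 5 node voltages V₁..V_5 plus 4 source currents (L1, L2, V1, V2)
R1: Y=0.0002364 on G[1,2]
R2: Y=0.5988 on G[4,2]
L1: row V2−V4=0, i_L1 at 2,4
R3: Y=0.0003378 on G[2,3]
L2: row V0−V1=0, i_L2 at 0,1
I1: z[3]−=0.0718, z[1]+=0.0718
R4: Y=0.4237 on G[4,5]
R5: Y=0.0003968 on G[3,2]
R6: Y=0.8850 on G[2,3]
R7: Y=0.006757 on G[2,5]
C1: Y=0.000 on G[5,1]
R8: Y=0.7692 on G[1,4]
R9: Y=0.001289 on G[2,1]
R10: Y=0.0002915 on G[2,1]
R11: Y=0.02967 on G[3,0]
R12: Y=0.04115 on G[5,1]
R13: Y=0.007692 on G[3,5]
R14: Y=0.002571 on G[1,4]
R15: Y=0.001513 on G[2,5]
V1: row V4−V1=16.4, i_V1 at 4,1
V2: row V5−V3=2.97, i_V2 at 5,3
solve → V1=0.000, V2=16.40, V3=14.50, V4=16.40, V5=17.47
aux → i_L1=-1.704, i_L2=0.4303, i_V1=-13.91, i_V2=-1.204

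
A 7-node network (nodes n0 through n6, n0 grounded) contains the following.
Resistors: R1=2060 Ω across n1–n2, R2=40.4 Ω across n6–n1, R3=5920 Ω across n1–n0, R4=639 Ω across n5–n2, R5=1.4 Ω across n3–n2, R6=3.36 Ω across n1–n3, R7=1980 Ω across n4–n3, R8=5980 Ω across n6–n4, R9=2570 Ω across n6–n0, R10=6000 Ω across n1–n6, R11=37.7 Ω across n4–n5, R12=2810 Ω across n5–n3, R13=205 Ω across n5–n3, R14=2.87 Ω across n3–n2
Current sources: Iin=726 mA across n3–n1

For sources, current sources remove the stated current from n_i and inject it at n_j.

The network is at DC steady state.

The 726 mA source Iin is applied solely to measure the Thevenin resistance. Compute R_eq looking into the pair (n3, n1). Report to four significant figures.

R_eq = 3.353 Ω

Element admittances at DC:
  Y(R1) = 0.0004854 S between n1,n2
  Y(R2) = 0.02475 S between n6,n1
  Y(R3) = 0.0001689 S between n1,n0
  Y(R4) = 0.001565 S between n5,n2
  Y(R5) = 0.7143 S between n3,n2
  Y(R6) = 0.2976 S between n1,n3
  Y(R7) = 0.0005051 S between n4,n3
  Y(R8) = 0.0001672 S between n6,n4
  Y(R9) = 0.0003891 S between n6,n0
  Y(R10) = 0.0001667 S between n1,n6
  Y(R11) = 0.02653 S between n4,n5
  Y(R12) = 0.0003559 S between n5,n3
  Y(R13) = 0.004878 S between n5,n3
  Y(R14) = 0.3484 S between n3,n2
  Iin: injects 0.726 A into n1 (from n3)
Assemble and solve the 6×6 MNA system:
  V(n1)=0.01095  V(n2)=-2.422  V(n3)=-2.423  V(n4)=-2.356  V(n5)=-2.370  V(n6)=-0.004755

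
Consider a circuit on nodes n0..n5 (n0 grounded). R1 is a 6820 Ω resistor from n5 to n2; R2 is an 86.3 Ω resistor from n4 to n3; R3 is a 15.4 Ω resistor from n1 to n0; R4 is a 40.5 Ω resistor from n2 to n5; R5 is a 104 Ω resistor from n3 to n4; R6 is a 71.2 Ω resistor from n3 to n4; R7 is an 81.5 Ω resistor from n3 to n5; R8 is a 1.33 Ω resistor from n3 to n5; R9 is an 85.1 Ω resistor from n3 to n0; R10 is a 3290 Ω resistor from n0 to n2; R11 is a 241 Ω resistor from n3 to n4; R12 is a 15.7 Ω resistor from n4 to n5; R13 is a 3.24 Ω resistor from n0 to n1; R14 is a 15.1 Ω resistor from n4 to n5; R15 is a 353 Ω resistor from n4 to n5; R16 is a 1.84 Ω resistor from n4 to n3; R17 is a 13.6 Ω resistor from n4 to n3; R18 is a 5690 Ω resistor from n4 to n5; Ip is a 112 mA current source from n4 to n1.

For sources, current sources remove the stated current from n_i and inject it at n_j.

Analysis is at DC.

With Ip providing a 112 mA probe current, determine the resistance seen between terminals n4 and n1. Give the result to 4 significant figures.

R_eq = 86.95 Ω

Element admittances at DC:
  Y(R1) = 0.0001466 S between n5,n2
  Y(R2) = 0.01159 S between n4,n3
  Y(R3) = 0.06494 S between n1,n0
  Y(R4) = 0.02469 S between n2,n5
  Y(R5) = 0.009615 S between n3,n4
  Y(R6) = 0.01404 S between n3,n4
  Y(R7) = 0.01227 S between n3,n5
  Y(R8) = 0.7519 S between n3,n5
  Y(R9) = 0.01175 S between n3,n0
  Y(R10) = 0.0003040 S between n0,n2
  Y(R11) = 0.004149 S between n3,n4
  Y(R12) = 0.06369 S between n4,n5
  Y(R13) = 0.3086 S between n0,n1
  Y(R14) = 0.06623 S between n4,n5
  Y(R15) = 0.002833 S between n4,n5
  Y(R16) = 0.5435 S between n4,n3
  Y(R17) = 0.07353 S between n4,n3
  Y(R18) = 0.0001757 S between n4,n5
  Ip: injects 0.112 A into n1 (from n4)
Assemble and solve the 5×5 MNA system:
  V(n1)=0.2998  V(n2)=-9.199  V(n3)=-9.293  V(n4)=-9.438  V(n5)=-9.312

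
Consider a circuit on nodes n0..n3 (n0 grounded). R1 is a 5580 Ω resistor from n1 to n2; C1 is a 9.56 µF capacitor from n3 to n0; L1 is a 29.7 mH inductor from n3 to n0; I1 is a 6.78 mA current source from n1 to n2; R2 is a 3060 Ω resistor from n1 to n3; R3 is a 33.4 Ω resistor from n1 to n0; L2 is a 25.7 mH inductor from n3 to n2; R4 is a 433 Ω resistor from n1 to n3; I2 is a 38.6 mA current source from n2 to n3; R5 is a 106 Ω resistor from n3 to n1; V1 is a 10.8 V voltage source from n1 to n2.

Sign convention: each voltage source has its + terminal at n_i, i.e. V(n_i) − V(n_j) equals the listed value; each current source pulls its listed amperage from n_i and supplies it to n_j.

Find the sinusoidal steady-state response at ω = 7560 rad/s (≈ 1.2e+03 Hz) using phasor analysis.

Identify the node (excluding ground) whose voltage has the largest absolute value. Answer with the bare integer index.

2

Element admittances at ω=7560 rad/s:
  Y(R1) = 0.0001792+0.000j S between n1,n2
  Y(C1) = 0.000+0.07227j S between n3,n0
  Y(L1) = 0.000-0.004454j S between n3,n0
  I1: injects 0.00678 A into n2 (from n1)
  Y(R2) = 0.0003268+0.000j S between n1,n3
  Y(R3) = 0.02994+0.000j S between n1,n0
  Y(L2) = 0.000-0.005147j S between n3,n2
  Y(R4) = 0.002309+0.000j S between n1,n3
  I2: injects 0.0386 A into n3 (from n2)
  Y(R5) = 0.009434+0.000j S between n3,n1
  V1: constraint V(n1)−V(n2) = 10.8
Assemble and solve the 4×4 MNA system:
  V(n1)=-0.5635-1.547j  V(n2)=-11.36-1.547j  V(n3)=0.6831-0.2487j
  i(V1)=0.02320+0.06200j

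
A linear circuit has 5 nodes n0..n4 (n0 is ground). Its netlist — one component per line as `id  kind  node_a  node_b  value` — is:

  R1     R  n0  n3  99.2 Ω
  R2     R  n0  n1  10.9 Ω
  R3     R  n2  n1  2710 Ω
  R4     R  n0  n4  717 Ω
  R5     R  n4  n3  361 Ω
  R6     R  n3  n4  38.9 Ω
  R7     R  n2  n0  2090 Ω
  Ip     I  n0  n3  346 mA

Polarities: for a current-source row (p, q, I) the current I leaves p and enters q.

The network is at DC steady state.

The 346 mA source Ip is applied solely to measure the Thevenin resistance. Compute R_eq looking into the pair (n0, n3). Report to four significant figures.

MNA unknowns: 4 node voltages V₁..V_4
R1: Y=0.01008 on G[0,3]
R2: Y=0.09174 on G[0,1]
R3: Y=0.0003690 on G[2,1]
R4: Y=0.001395 on G[0,4]
R5: Y=0.002770 on G[4,3]
R6: Y=0.02571 on G[3,4]
R7: Y=0.0004785 on G[2,0]
Ip: z[0]−=0.346, z[3]+=0.346
solve → V1=0.000, V2=0.000, V3=30.32, V4=28.91

R_eq = 87.64 Ω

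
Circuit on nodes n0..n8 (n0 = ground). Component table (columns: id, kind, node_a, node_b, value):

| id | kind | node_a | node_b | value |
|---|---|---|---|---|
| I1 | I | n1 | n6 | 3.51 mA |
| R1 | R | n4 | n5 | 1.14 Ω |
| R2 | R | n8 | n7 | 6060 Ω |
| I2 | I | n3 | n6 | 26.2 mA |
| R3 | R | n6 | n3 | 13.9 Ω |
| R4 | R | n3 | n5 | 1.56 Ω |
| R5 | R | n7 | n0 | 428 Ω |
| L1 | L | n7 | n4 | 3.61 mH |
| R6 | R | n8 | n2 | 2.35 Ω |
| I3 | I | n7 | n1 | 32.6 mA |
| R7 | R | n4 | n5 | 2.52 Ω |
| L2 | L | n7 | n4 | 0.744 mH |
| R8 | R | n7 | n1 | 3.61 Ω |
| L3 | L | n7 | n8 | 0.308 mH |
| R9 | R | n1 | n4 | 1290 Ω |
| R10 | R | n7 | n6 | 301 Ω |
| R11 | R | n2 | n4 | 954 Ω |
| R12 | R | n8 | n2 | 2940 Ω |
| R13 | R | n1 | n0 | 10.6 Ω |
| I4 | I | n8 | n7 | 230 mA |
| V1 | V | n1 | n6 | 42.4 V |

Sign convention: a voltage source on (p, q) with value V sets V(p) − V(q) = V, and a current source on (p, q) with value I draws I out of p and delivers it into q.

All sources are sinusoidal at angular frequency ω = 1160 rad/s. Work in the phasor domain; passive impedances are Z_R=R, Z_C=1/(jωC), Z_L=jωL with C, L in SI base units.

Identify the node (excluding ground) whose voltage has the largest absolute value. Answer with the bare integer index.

MNA unknowns: 8 node voltages V₁..V_8 plus 1 source current (V1)
I1: z[1]−=0.00351, z[6]+=0.00351
R1: Y=0.8772+0.000j on G[4,5]
R2: Y=0.0001650+0.000j on G[8,7]
I2: z[3]−=0.0262, z[6]+=0.0262
R3: Y=0.07194+0.000j on G[6,3]
R4: Y=0.6410+0.000j on G[3,5]
R5: Y=0.002336+0.000j on G[7,0]
L1: Y=0.000-0.2388j on G[7,4]
R6: Y=0.4255+0.000j on G[8,2]
I3: z[7]−=0.0326, z[1]+=0.0326
R7: Y=0.3968+0.000j on G[4,5]
L2: Y=0.000-1.159j on G[7,4]
R8: Y=0.2770+0.000j on G[7,1]
L3: Y=0.000-2.799j on G[7,8]
R9: Y=0.0007752+0.000j on G[1,4]
R10: Y=0.003322+0.000j on G[7,6]
R11: Y=0.001048+0.000j on G[2,4]
R12: Y=0.0003401+0.000j on G[8,2]
R13: Y=0.09434+0.000j on G[1,0]
I4: z[8]−=0.23, z[7]+=0.23
V1: row V1−V6=42.4, i_V1 at 1,6
solve → V1=0.1963-0.006633j, V2=-7.928+0.1821j, V3=-12.98-1.071j, V4=-7.984-1.251j, V5=-9.655-1.191j, V6=-42.20-0.006633j, V7=-7.928+0.2678j, V8=-7.927+0.1856j
aux → i_V1=-2.246+0.07569j

6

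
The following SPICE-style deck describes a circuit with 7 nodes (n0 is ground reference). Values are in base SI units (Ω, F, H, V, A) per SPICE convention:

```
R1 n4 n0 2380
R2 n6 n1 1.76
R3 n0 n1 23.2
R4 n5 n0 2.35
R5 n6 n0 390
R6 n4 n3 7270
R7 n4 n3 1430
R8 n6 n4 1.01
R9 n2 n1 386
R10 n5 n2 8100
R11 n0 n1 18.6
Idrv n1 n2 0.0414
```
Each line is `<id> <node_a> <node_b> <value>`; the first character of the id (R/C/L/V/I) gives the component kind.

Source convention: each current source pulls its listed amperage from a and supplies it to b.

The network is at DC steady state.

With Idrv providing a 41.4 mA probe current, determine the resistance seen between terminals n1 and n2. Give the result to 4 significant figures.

R_eq = 368.5 Ω

Element admittances at DC:
  Y(R1) = 0.0004202 S between n4,n0
  Y(R2) = 0.5682 S between n6,n1
  Y(R3) = 0.04310 S between n0,n1
  Y(R4) = 0.4255 S between n5,n0
  Y(R5) = 0.002564 S between n6,n0
  Y(R6) = 0.0001376 S between n4,n3
  Y(R7) = 0.0006993 S between n4,n3
  Y(R8) = 0.9901 S between n6,n4
  Y(R9) = 0.002591 S between n2,n1
  Y(R10) = 0.0001235 S between n5,n2
  Y(R11) = 0.05376 S between n0,n1
  Idrv: injects 0.0414 A into n2 (from n1)
Assemble and solve the 6×6 MNA system:
  V(n1)=-0.01884  V(n2)=15.24  V(n3)=-0.01873  V(n4)=-0.01873  V(n5)=0.004419  V(n6)=-0.01874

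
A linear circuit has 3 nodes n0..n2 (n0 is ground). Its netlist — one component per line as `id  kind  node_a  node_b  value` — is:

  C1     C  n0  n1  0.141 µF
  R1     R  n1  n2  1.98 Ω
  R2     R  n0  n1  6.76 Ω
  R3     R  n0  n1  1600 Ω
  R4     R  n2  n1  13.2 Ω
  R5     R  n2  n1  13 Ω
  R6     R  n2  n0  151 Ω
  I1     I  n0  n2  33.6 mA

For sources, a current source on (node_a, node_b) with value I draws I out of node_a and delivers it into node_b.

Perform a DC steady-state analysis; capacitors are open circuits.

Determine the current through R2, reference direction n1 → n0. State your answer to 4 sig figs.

Element admittances at DC:
  Y(C1) = 0.000 S between n0,n1
  Y(R1) = 0.5051 S between n1,n2
  Y(R2) = 0.1479 S between n0,n1
  Y(R3) = 0.0006250 S between n0,n1
  Y(R4) = 0.07576 S between n2,n1
  Y(R5) = 0.07692 S between n2,n1
  Y(R6) = 0.006623 S between n2,n0
  I1: injects 0.0336 A into n2 (from n0)
Assemble and solve the 2×2 MNA system:
  V(n1)=0.2145  V(n2)=0.2629

0.03172 A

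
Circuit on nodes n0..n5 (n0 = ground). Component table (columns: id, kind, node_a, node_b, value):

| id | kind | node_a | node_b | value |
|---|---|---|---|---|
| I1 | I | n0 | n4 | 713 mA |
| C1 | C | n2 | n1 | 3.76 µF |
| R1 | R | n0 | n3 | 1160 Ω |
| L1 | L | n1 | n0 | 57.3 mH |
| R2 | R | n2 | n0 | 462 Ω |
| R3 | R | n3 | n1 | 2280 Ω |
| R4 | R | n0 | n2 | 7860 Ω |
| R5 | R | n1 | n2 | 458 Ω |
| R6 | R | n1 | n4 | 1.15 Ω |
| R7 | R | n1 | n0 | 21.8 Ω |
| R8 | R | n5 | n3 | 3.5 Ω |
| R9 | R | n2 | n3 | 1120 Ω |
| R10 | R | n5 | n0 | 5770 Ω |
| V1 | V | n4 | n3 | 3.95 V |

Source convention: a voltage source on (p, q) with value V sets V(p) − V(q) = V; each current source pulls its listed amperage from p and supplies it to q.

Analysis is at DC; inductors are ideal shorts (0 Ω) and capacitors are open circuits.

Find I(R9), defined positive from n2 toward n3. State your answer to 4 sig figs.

MNA unknowns: 5 node voltages V₁..V_5 plus 2 source currents (L1, V1)
I1: z[0]−=0.713, z[4]+=0.713
C1: Y=0.000 on G[2,1]
R1: Y=0.0008621 on G[0,3]
L1: row V1−V0=0, i_L1 at 1,0
R2: Y=0.002165 on G[2,0]
R3: Y=0.0004386 on G[3,1]
R4: Y=0.0001272 on G[0,2]
R5: Y=0.002183 on G[1,2]
R6: Y=0.8696 on G[1,4]
R7: Y=0.04587 on G[1,0]
R8: Y=0.2857 on G[5,3]
R9: Y=0.0008929 on G[2,3]
R10: Y=0.0001733 on G[5,0]
V1: row V4−V3=3.95, i_V1 at 4,3
solve → V1=0.000, V2=-0.5193, V3=-3.122, V4=0.8279, V5=-3.120
aux → i_L1=0.7174, i_V1=-0.006925

0.002324 A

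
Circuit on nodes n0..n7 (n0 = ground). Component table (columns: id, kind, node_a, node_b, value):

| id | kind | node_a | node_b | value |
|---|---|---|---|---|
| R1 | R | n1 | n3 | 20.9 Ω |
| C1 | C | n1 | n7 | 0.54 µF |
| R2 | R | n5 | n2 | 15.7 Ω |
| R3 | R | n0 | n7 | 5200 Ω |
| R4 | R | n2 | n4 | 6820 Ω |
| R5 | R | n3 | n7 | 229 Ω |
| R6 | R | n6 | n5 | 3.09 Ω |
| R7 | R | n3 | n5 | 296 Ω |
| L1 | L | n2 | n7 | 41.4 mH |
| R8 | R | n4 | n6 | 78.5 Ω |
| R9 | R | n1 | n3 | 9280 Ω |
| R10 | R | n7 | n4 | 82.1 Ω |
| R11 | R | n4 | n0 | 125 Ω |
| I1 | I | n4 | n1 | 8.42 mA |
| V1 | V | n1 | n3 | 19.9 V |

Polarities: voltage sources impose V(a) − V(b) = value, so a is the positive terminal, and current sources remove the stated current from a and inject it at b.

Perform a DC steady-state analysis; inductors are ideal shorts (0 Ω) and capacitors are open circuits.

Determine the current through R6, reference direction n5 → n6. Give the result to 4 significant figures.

MNA unknowns: 7 node voltages V₁..V_7 plus 2 source currents (L1, V1)
R1: Y=0.04785 on G[1,3]
C1: Y=0.000 on G[1,7]
R2: Y=0.06369 on G[5,2]
R3: Y=0.0001923 on G[0,7]
R4: Y=0.0001466 on G[2,4]
R5: Y=0.004367 on G[3,7]
R6: Y=0.3236 on G[6,5]
R7: Y=0.003378 on G[3,5]
L1: row V2−V7=0, i_L1 at 2,7
R8: Y=0.01274 on G[4,6]
R9: Y=0.0001078 on G[1,3]
R10: Y=0.01218 on G[7,4]
R11: Y=0.008000 on G[4,0]
I1: z[4]−=0.00842, z[1]+=0.00842
V1: row V1−V3=19.9, i_V1 at 1,3
solve → V1=21.32, V2=0.3353, V3=1.419, V4=-0.008059, V5=0.3284, V6=0.3156, V7=0.3353
aux → i_L1=-0.0004881, i_V1=-0.9459

0.004124 A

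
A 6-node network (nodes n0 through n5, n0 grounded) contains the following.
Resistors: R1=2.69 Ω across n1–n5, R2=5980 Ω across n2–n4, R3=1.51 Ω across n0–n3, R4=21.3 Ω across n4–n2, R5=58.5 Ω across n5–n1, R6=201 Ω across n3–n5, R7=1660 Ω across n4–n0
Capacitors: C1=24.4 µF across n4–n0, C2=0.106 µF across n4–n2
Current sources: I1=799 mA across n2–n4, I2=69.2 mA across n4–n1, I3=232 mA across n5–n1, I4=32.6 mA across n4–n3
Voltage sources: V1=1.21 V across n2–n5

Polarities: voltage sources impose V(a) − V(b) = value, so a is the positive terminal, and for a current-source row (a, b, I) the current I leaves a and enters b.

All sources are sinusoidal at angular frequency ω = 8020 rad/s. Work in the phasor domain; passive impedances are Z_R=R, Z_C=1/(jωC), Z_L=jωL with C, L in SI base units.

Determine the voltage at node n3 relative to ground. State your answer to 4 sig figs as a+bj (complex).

Apply KCL at each of the 5 non-ground nodes and solve the resulting linear system.
Node n1: branches {R1, I2, I3, R5} → V_1 = -14.33+0.03157j
Node n2: branches {I1, R2, R4, C2, V1} → V_2 = -13.90+0.03157j
Node n3: branches {R3, R6, I4} → V_3 = -0.06378+0.0002354j
Node n4: branches {C1, I1, R2, I2, R4, C2, I4, R7} → V_4 = -0.0001322-0.2159j
Node n5: branches {R1, I3, R5, R6, V1} → V_5 = -15.11+0.03157j
Source currents: i(V1)=-0.1440+0.0001559j

-0.06378+0.0002354j V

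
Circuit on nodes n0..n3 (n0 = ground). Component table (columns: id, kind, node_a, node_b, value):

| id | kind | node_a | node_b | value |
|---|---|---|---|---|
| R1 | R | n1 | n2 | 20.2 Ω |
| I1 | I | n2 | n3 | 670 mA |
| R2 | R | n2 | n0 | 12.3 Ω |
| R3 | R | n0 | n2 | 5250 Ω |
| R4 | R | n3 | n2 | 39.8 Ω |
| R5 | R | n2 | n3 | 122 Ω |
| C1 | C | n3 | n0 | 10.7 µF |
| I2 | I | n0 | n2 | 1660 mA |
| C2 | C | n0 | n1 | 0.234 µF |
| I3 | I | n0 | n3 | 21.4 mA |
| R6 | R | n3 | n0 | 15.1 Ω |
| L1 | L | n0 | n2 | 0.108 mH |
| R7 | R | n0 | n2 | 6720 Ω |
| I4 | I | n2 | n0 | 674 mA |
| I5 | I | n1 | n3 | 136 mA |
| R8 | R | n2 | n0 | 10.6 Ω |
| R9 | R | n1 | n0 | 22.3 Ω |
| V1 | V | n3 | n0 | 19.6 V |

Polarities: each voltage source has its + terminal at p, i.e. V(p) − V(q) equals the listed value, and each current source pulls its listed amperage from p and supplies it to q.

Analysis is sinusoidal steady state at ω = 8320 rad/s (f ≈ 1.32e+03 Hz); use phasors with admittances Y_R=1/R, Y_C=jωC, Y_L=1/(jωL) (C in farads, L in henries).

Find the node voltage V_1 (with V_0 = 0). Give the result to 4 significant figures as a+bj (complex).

-1.348+0.4337j V

Apply KCL at each of the 3 non-ground nodes and solve the resulting linear system.
Node n1: branches {R1, C2, I5, R9} → V_1 = -1.348+0.4337j
Node n2: branches {R1, I1, R2, R3, R4, R5, I2, L1, R7, I4, R8} → V_2 = 0.1606+0.7735j
Node n3: branches {I1, R4, R5, C1, I3, R6, I5, V1} → V_3 = 19.60+0.000j
Source currents: i(V1)=-1.118-1.719j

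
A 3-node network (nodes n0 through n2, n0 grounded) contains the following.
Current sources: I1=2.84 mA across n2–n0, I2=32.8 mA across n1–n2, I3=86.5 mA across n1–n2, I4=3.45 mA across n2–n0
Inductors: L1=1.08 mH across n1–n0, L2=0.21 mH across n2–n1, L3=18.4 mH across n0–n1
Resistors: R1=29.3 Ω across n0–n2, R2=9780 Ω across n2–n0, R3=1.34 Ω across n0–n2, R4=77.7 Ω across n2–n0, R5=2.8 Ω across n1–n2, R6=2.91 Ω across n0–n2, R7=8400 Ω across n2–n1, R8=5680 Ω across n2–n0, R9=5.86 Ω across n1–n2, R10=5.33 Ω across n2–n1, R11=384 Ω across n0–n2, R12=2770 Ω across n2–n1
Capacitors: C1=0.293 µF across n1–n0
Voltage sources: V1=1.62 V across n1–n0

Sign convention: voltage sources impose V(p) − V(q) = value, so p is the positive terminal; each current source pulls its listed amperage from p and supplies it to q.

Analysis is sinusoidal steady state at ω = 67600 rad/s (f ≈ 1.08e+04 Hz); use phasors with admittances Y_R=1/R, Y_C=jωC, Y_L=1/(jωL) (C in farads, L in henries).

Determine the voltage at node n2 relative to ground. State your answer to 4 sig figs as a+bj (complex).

Element admittances at ω=67600 rad/s:
  I1: injects 0.00284 A into n0 (from n2)
  Y(L1) = 0.000-0.01370j S between n1,n0
  Y(R1) = 0.03413+0.000j S between n0,n2
  Y(R2) = 0.0001022+0.000j S between n2,n0
  Y(L2) = 0.000-0.07044j S between n2,n1
  Y(R3) = 0.7463+0.000j S between n0,n2
  Y(R4) = 0.01287+0.000j S between n2,n0
  Y(R5) = 0.3571+0.000j S between n1,n2
  I2: injects 0.0328 A into n2 (from n1)
  I3: injects 0.0865 A into n2 (from n1)
  I4: injects 0.00345 A into n0 (from n2)
  Y(C1) = 0.000+0.01981j S between n1,n0
  Y(R6) = 0.3436+0.000j S between n0,n2
  Y(L3) = 0.000-0.0008040j S between n0,n1
  Y(R7) = 0.0001190+0.000j S between n2,n1
  Y(R8) = 0.0001761+0.000j S between n2,n0
  Y(R9) = 0.1706+0.000j S between n1,n2
  Y(R10) = 0.1876+0.000j S between n2,n1
  Y(R11) = 0.002604+0.000j S between n0,n2
  Y(R12) = 0.0003610+0.000j S between n2,n1
  V1: constraint V(n1)−V(n0) = 1.62
Assemble and solve the 3×3 MNA system:
  V(n1)=1.620+0.000j  V(n2)=0.6872-0.03541j
  i(V1)=-0.7896+0.03176j

0.6872-0.03541j V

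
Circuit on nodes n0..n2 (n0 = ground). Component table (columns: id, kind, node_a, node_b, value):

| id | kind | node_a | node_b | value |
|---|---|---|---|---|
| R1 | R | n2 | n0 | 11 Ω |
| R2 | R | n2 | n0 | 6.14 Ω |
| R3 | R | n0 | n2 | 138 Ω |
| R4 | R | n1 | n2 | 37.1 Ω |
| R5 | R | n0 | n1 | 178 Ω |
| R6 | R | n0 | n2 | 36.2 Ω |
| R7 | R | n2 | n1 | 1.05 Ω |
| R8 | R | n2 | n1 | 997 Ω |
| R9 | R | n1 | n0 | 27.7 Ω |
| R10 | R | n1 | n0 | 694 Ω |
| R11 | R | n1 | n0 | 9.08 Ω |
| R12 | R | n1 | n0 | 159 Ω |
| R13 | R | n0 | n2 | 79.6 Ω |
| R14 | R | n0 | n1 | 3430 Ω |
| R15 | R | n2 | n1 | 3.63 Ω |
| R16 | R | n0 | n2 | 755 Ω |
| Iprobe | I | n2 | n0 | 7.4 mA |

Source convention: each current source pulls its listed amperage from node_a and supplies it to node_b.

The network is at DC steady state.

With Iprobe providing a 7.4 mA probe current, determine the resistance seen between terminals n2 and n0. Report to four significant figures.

MNA unknowns: 2 node voltages V₁..V_2
R1: Y=0.09091 on G[2,0]
R2: Y=0.1629 on G[2,0]
R3: Y=0.007246 on G[0,2]
R4: Y=0.02695 on G[1,2]
R5: Y=0.005618 on G[0,1]
R6: Y=0.02762 on G[0,2]
R7: Y=0.9524 on G[2,1]
R8: Y=0.001003 on G[2,1]
R9: Y=0.03610 on G[1,0]
R10: Y=0.001441 on G[1,0]
R11: Y=0.1101 on G[1,0]
R12: Y=0.006289 on G[1,0]
R13: Y=0.01256 on G[0,2]
R14: Y=0.0002915 on G[0,1]
R15: Y=0.2755 on G[2,1]
R16: Y=0.001325 on G[0,2]
Iprobe: z[2]−=0.0074, z[0]+=0.0074
solve → V1=-0.01477, V2=-0.01665

R_eq = 2.250 Ω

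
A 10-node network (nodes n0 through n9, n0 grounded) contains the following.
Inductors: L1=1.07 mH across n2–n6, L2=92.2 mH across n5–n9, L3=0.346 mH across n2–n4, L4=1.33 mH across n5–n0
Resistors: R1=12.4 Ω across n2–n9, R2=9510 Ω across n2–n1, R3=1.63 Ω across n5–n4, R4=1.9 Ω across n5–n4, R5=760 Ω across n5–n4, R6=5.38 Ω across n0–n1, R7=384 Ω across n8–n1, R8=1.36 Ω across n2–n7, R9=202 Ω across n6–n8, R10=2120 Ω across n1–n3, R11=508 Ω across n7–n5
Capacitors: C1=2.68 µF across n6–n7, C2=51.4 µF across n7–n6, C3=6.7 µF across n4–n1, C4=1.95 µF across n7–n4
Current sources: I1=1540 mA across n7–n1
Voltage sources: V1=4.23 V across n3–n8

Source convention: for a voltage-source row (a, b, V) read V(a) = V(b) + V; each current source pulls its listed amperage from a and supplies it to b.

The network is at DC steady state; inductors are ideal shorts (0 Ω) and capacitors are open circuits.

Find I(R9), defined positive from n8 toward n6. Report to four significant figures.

Apply KCL at each of the 9 non-ground nodes and solve the resulting linear system.
Node n1: branches {R2, R6, R7, R10, C3, I1} → V_1 = 8.190
Node n2: branches {L1, R1, R2, R8, L3} → V_2 = -1.241
Node n3: branches {R10, V1} → V_3 = 6.355
Node n4: branches {R3, R4, R5, C3, L3, C4} → V_4 = -1.241
Node n5: branches {R3, R4, R5, L2, R11, L4} → V_5 = 0.000
Node n6: branches {L1, C1, C2, R9} → V_6 = -1.241
Node n7: branches {C1, C2, R8, C4, R11, I1} → V_7 = -3.326
Node n8: branches {R7, R9, V1} → V_8 = 2.125
Node n9: branches {R1, L2} → V_9 = 0.000
Source currents: i(L1)=-0.01666, i(L2)=0.1001, i(L3)=-1.416, i(L4)=-1.522, i(V1)=0.0008657

0.01666 A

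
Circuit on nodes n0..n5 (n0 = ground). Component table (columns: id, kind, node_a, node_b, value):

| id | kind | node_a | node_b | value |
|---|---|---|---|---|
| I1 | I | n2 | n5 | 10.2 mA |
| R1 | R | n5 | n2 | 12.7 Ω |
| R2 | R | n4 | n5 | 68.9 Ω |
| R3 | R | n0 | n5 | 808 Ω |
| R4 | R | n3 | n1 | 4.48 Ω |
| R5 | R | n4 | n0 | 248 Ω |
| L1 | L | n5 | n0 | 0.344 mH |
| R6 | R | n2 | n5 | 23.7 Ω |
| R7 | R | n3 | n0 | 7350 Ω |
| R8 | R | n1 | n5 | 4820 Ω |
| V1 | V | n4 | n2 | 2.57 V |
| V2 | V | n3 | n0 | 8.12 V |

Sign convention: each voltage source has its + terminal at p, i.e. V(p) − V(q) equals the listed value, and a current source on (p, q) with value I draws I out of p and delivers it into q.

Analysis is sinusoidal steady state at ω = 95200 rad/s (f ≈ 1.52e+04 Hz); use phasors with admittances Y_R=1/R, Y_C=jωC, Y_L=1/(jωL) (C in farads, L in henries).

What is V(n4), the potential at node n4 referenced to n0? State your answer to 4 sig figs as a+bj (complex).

2.117-0.2162j V

MNA unknowns: 5 node voltages V₁..V_5 plus 2 source currents (V1, V2)
I1: z[2]−=0.0102, z[5]+=0.0102
R1: Y=0.07874+0.000j on G[5,2]
R2: Y=0.01451+0.000j on G[4,5]
R3: Y=0.001238+0.000j on G[0,5]
R4: Y=0.2232+0.000j on G[3,1]
R5: Y=0.004032+0.000j on G[4,0]
L1: Y=0.000-0.03054j on G[5,0]
R6: Y=0.04219+0.000j on G[2,5]
R7: Y=0.0001361+0.000j on G[3,0]
R8: Y=0.0002075+0.000j on G[1,5]
V1: row V4−V2=2.57, i_V1 at 4,2
V2: row V3−V0=8.12, i_V2 at 3,0
solve → V1=8.112-0.0002067j, V2=-0.4528-0.2162j, V3=8.120+0.000j, V4=2.117-0.2162j, V5=-0.03908-0.2226j
aux → i_V1=-0.03983+0.0007783j, i_V2=-0.002796-4.614e-05j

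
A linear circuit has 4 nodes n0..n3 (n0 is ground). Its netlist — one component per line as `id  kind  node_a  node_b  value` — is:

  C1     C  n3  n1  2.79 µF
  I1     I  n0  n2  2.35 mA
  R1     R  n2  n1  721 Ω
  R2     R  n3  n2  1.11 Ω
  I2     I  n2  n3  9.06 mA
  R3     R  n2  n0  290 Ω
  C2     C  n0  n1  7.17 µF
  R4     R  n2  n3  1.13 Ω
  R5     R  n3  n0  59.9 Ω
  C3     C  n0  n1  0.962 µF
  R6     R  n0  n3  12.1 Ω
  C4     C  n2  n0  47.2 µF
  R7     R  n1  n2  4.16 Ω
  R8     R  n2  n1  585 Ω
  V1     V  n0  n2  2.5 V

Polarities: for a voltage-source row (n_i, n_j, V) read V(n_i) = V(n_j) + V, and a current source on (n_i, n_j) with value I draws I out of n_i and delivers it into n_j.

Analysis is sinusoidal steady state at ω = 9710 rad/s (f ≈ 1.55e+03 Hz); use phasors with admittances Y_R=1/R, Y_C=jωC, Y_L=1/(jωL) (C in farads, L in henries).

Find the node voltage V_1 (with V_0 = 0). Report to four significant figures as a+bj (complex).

Apply KCL at each of the 3 non-ground nodes and solve the resulting linear system.
Node n1: branches {C1, R1, C2, C3, R7, R8} → V_1 = -2.198+0.6934j
Node n2: branches {I1, R1, R2, I2, R3, R4, C4, R7, R8, V1} → V_2 = -2.500+0.000j
Node n3: branches {C1, R2, I2, R4, R5, R6} → V_3 = -2.373+0.002517j
Source currents: i(V1)=-0.3015-1.319j

-2.198+0.6934j V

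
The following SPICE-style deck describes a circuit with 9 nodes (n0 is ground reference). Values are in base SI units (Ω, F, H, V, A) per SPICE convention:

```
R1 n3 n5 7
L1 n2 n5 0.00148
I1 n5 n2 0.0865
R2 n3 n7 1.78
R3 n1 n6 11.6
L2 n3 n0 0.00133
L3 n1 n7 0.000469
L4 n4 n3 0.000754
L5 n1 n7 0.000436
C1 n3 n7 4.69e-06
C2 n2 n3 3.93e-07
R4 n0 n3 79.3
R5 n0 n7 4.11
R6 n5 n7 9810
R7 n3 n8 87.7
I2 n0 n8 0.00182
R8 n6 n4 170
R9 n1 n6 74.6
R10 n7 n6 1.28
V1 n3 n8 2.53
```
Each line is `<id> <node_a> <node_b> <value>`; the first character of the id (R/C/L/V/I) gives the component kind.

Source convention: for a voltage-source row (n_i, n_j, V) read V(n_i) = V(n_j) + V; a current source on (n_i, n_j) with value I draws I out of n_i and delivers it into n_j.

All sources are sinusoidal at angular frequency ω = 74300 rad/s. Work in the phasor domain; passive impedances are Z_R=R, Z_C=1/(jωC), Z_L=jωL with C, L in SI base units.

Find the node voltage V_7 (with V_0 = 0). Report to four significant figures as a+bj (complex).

MNA unknowns: 8 node voltages V₁..V_8 plus 1 source current (V1)
R1: Y=0.1429+0.000j on G[3,5]
L1: Y=0.000-0.009094j on G[2,5]
I1: z[5]−=0.0865, z[2]+=0.0865
R2: Y=0.5618+0.000j on G[3,7]
R3: Y=0.08621+0.000j on G[1,6]
L2: Y=0.000-0.01012j on G[3,0]
L3: Y=0.000-0.02870j on G[1,7]
L4: Y=0.000-0.01785j on G[4,3]
L5: Y=0.000-0.03087j on G[1,7]
C1: Y=0.000+0.3485j on G[3,7]
C2: Y=0.000+0.02920j on G[2,3]
R4: Y=0.01261+0.000j on G[0,3]
R5: Y=0.2433+0.000j on G[0,7]
R6: Y=0.0001019+0.000j on G[5,7]
R7: Y=0.01140+0.000j on G[3,8]
I2: z[0]−=0.00182, z[8]+=0.00182
R8: Y=0.005882+0.000j on G[6,4]
R9: Y=0.01340+0.000j on G[1,6]
R10: Y=0.7812+0.000j on G[7,6]
V1: row V3−V8=2.53, i_V1 at 3,8
solve → V1=0.007042+0.0004316j, V2=0.4035-4.267j, V3=0.009424-0.0008297j, V4=0.008818-0.001416j, V5=-0.8619-0.08132j, V6=0.007040+0.0004223j, V7=0.007026+0.0004350j, V8=-2.521-0.0008297j
aux → i_V1=-0.03067+0.000j

0.007026+0.0004350j V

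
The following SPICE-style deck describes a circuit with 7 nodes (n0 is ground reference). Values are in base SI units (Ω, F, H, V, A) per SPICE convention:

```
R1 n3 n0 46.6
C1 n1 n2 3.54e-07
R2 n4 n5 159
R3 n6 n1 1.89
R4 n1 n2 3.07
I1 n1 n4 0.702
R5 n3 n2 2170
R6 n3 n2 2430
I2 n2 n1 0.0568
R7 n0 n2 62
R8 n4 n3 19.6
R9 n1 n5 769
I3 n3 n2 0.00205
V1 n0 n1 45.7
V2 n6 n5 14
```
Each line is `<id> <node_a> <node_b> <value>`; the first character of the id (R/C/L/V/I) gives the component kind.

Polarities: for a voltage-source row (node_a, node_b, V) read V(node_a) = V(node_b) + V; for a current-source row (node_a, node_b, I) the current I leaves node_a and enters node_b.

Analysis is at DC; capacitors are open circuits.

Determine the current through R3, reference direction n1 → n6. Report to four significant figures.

Apply KCL at each of the 6 non-ground nodes and solve the resulting linear system.
Node n1: branches {C1, R3, R4, I1, I2, R9, V1} → V_1 = -45.70
Node n2: branches {C1, R4, R5, R6, I2, R7, I3} → V_2 = -43.57
Node n3: branches {R1, R5, R6, R8, I3} → V_3 = 9.153
Node n4: branches {R2, I1, R8} → V_4 = 13.94
Node n5: branches {R2, R9, V2} → V_5 = -58.80
Node n6: branches {R3, V2} → V_6 = -44.80
Source currents: i(V1)=-0.5063, i(V2)=-0.4746

-0.4746 A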